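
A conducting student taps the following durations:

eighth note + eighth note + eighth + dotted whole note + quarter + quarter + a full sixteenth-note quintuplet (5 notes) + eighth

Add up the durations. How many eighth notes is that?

Convert each value to eighth notes: eighth note = 1; eighth note = 1; eighth = 1; dotted whole note = 12; quarter = 2; quarter = 2; a full sixteenth-note quintuplet (5 notes) (five quintuplet sixteenths span one quarter) = 2; eighth = 1.
Sum: 1 + 1 + 1 + 12 + 2 + 2 + 2 + 1 = 22 eighth notes.

22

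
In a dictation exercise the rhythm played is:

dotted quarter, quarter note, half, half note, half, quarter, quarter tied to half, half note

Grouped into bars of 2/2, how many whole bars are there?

One bar of 2/2 = 8 eighth notes.
Convert each value to eighth notes: dotted quarter = 3; quarter note = 2; half = 4; half note = 4; half = 4; quarter = 2; quarter tied to half (quarter + half) = 6; half note = 4.
Adding: 3 + 2 + 4 + 4 + 4 + 2 + 6 + 4 = 29.
29 ÷ 8 = 3 complete bars with 5 left over.

3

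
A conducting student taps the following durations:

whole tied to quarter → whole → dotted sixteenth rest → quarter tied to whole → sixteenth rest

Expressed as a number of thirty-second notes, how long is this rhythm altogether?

Each duration in thirty-second notes: whole tied to quarter (whole + quarter) = 40; whole = 32; dotted sixteenth rest = 3; quarter tied to whole (quarter + whole) = 40; sixteenth rest = 2.
Altogether 40 + 32 + 3 + 40 + 2 = 117 thirty-second notes.

117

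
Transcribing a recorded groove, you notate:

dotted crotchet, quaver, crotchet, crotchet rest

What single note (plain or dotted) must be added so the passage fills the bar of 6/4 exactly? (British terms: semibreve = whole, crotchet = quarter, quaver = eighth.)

half note

The bar of 6/4 = 12 eighth notes.
Express everything in eighth notes: dotted crotchet = 3; quaver = 1; crotchet = 2; crotchet rest = 2.
Total: 3 + 1 + 2 + 2 = 8.
Remaining: 12 − 8 = 4 eighth notes, which is a half note.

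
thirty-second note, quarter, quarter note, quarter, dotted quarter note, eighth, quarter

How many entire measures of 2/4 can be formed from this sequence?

3

One bar of 2/4 = 16 thirty-second notes.
Convert each value to thirty-second notes: thirty-second note = 1; quarter = 8; quarter note = 8; quarter = 8; dotted quarter note = 12; eighth = 4; quarter = 8.
Sum: 1 + 8 + 8 + 8 + 12 + 4 + 8 = 49.
49 ÷ 16 = 3 complete bars with 1 left over.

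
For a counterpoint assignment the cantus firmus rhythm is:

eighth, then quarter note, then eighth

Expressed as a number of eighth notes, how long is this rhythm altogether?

Each duration in eighth notes: eighth = 1; quarter note = 2; eighth = 1.
Total: 1 + 2 + 1 = 4 eighth notes.

4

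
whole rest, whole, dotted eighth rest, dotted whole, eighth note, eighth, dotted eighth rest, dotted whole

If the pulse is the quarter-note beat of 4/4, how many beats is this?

22.5

One quarter-note beat = 4 sixteenth notes.
Convert each value to sixteenth notes: whole rest = 16; whole = 16; dotted eighth rest = 3; dotted whole = 24; eighth note = 2; eighth = 2; dotted eighth rest = 3; dotted whole = 24.
Adding: 16 + 16 + 3 + 24 + 2 + 2 + 3 + 24 = 90.
90 ÷ 4 = 22.5 beats.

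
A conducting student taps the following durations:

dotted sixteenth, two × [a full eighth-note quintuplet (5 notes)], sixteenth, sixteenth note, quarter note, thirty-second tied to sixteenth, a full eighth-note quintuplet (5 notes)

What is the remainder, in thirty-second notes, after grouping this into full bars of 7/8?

10

One bar of 7/8 = 28 thirty-second notes.
Express everything in thirty-second notes: dotted sixteenth = 3; a full eighth-note quintuplet (5 notes) (five quintuplet eighths span one half) = 16; a full eighth-note quintuplet (5 notes) (five quintuplet eighths span one half) = 16; sixteenth = 2; sixteenth note = 2; quarter note = 8; thirty-second tied to sixteenth (thirty-second + sixteenth) = 3; a full eighth-note quintuplet (5 notes) (five quintuplet eighths span one half) = 16.
Total: 3 + 16 + 16 + 2 + 2 + 8 + 3 + 16 = 66.
66 ÷ 28 = 2 complete bars with 10 thirty-second notes remaining.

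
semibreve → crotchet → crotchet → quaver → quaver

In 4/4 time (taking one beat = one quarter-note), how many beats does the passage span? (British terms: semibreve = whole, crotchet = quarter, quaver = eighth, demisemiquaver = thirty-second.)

7

One quarter-note beat = 2 eighth notes.
Convert each value to eighth notes: semibreve = 8; crotchet = 2; crotchet = 2; quaver = 1; quaver = 1.
Sum: 8 + 2 + 2 + 1 + 1 = 14.
14 ÷ 2 = 7 beats.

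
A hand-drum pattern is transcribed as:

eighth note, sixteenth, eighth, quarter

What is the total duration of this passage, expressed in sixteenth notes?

Each duration in sixteenth notes: eighth note = 2; sixteenth = 1; eighth = 2; quarter = 4.
Altogether 2 + 1 + 2 + 4 = 9 sixteenth notes.

9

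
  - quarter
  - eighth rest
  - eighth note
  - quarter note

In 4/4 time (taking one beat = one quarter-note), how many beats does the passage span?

One quarter-note beat = 2 eighth notes.
In eighth notes: quarter = 2; eighth rest = 1; eighth note = 1; quarter note = 2.
Altogether 2 + 1 + 1 + 2 = 6.
6 ÷ 2 = 3 beats.

3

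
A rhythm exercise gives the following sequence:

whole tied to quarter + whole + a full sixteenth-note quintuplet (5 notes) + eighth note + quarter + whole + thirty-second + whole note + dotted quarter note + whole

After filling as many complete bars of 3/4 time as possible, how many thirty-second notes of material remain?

9

One bar of 3/4 = 24 thirty-second notes.
Convert each value to thirty-second notes: whole tied to quarter (whole + quarter) = 40; whole = 32; a full sixteenth-note quintuplet (5 notes) (five quintuplet sixteenths span one quarter) = 8; eighth note = 4; quarter = 8; whole = 32; thirty-second = 1; whole note = 32; dotted quarter note = 12; whole = 32.
Adding: 40 + 32 + 8 + 4 + 8 + 32 + 1 + 32 + 12 + 32 = 201.
201 ÷ 24 = 8 complete bars with 9 thirty-second notes remaining.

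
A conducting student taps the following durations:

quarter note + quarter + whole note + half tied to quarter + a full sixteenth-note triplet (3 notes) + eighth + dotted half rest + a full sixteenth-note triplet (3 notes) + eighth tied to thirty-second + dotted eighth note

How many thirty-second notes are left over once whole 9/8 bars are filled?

11

One bar of 9/8 = 36 thirty-second notes.
Convert each value to thirty-second notes: quarter note = 8; quarter = 8; whole note = 32; half tied to quarter (half + quarter) = 24; a full sixteenth-note triplet (3 notes) (three triplet sixteenths span one eighth) = 4; eighth = 4; dotted half rest = 24; a full sixteenth-note triplet (3 notes) (three triplet sixteenths span one eighth) = 4; eighth tied to thirty-second (eighth + thirty-second) = 5; dotted eighth note = 6.
Altogether 8 + 8 + 32 + 24 + 4 + 4 + 24 + 4 + 5 + 6 = 119.
119 ÷ 36 = 3 complete bars with 11 thirty-second notes remaining.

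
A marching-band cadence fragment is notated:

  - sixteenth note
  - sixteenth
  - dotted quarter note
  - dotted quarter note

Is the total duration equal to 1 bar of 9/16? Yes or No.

No

One bar of 9/16 = 9 sixteenth notes.
Convert each value to sixteenth notes: sixteenth note = 1; sixteenth = 1; dotted quarter note = 6; dotted quarter note = 6.
Adding: 1 + 1 + 6 + 6 = 14.
14 exceeds 9, so the answer is No.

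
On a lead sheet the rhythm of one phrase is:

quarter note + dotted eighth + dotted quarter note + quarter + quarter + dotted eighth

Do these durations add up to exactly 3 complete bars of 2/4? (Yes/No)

Yes

One bar of 2/4 = 8 sixteenth notes, so 3 bars = 24.
Express everything in sixteenth notes: quarter note = 4; dotted eighth = 3; dotted quarter note = 6; quarter = 4; quarter = 4; dotted eighth = 3.
Altogether 4 + 3 + 6 + 4 + 4 + 3 = 24.
24 equals 24, so the answer is Yes.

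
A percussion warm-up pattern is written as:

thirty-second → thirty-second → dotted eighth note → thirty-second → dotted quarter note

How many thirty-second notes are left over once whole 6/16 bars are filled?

9

One bar of 6/16 = 12 thirty-second notes.
Express everything in thirty-second notes: thirty-second = 1; thirty-second = 1; dotted eighth note = 6; thirty-second = 1; dotted quarter note = 12.
Sum: 1 + 1 + 6 + 1 + 12 = 21.
21 ÷ 12 = 1 complete bar with 9 thirty-second notes remaining.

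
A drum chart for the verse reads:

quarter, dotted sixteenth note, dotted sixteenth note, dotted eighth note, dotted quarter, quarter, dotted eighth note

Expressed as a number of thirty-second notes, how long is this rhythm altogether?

46

Convert each value to thirty-second notes: quarter = 8; dotted sixteenth note = 3; dotted sixteenth note = 3; dotted eighth note = 6; dotted quarter = 12; quarter = 8; dotted eighth note = 6.
Adding: 8 + 3 + 3 + 6 + 12 + 8 + 6 = 46 thirty-second notes.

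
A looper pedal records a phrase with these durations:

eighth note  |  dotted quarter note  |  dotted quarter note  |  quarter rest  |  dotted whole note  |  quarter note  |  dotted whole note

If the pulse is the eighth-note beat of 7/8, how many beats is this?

One eighth-note beat = 2 sixteenth notes.
Working in sixteenth notes: eighth note = 2; dotted quarter note = 6; dotted quarter note = 6; quarter rest = 4; dotted whole note = 24; quarter note = 4; dotted whole note = 24.
Total: 2 + 6 + 6 + 4 + 24 + 4 + 24 = 70.
70 ÷ 2 = 35 beats.

35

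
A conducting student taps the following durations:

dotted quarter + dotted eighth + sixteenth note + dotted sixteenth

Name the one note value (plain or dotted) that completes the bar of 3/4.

The bar of 3/4 = 24 thirty-second notes.
Convert each value to thirty-second notes: dotted quarter = 12; dotted eighth = 6; sixteenth note = 2; dotted sixteenth = 3.
Total: 12 + 6 + 2 + 3 = 23.
Remaining: 24 − 23 = 1 thirty-second note, which is a thirty-second note.

thirty-second note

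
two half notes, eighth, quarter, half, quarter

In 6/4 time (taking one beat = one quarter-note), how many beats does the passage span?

8.5

One quarter-note beat = 2 eighth notes.
Convert each value to eighth notes: half note = 4; half note = 4; eighth = 1; quarter = 2; half = 4; quarter = 2.
Altogether 4 + 4 + 1 + 2 + 4 + 2 = 17.
17 ÷ 2 = 8.5 beats.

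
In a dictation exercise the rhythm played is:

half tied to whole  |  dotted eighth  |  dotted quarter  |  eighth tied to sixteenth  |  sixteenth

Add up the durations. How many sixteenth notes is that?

37

Working in sixteenth notes: half tied to whole (half + whole) = 24; dotted eighth = 3; dotted quarter = 6; eighth tied to sixteenth (eighth + sixteenth) = 3; sixteenth = 1.
Total: 24 + 3 + 6 + 3 + 1 = 37 sixteenth notes.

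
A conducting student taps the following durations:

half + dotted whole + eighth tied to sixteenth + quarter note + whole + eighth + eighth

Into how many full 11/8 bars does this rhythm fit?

2

One bar of 11/8 = 22 sixteenth notes.
Working in sixteenth notes: half = 8; dotted whole = 24; eighth tied to sixteenth (eighth + sixteenth) = 3; quarter note = 4; whole = 16; eighth = 2; eighth = 2.
Sum: 8 + 24 + 3 + 4 + 16 + 2 + 2 = 59.
59 ÷ 22 = 2 complete bars with 15 left over.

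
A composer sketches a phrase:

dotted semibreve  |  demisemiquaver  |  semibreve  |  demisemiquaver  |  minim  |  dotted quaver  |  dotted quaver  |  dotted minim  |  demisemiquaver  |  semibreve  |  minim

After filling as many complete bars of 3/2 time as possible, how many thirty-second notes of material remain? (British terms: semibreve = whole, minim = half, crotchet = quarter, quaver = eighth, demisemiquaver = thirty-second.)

39

One bar of 3/2 = 48 thirty-second notes.
In thirty-second notes: dotted semibreve = 48; demisemiquaver = 1; semibreve = 32; demisemiquaver = 1; minim = 16; dotted quaver = 6; dotted quaver = 6; dotted minim = 24; demisemiquaver = 1; semibreve = 32; minim = 16.
Sum: 48 + 1 + 32 + 1 + 16 + 6 + 6 + 24 + 1 + 32 + 16 = 183.
183 ÷ 48 = 3 complete bars with 39 thirty-second notes remaining.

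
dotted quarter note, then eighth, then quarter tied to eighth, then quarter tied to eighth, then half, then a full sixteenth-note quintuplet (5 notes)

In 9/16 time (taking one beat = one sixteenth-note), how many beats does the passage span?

One sixteenth-note beat = 2 thirty-second notes.
Working in thirty-second notes: dotted quarter note = 12; eighth = 4; quarter tied to eighth (quarter + eighth) = 12; quarter tied to eighth (quarter + eighth) = 12; half = 16; a full sixteenth-note quintuplet (5 notes) (five quintuplet sixteenths span one quarter) = 8.
Total: 12 + 4 + 12 + 12 + 16 + 8 = 64.
64 ÷ 2 = 32 beats.

32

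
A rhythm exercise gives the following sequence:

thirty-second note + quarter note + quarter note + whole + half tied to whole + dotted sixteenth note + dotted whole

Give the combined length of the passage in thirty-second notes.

Each duration in thirty-second notes: thirty-second note = 1; quarter note = 8; quarter note = 8; whole = 32; half tied to whole (half + whole) = 48; dotted sixteenth note = 3; dotted whole = 48.
Sum: 1 + 8 + 8 + 32 + 48 + 3 + 48 = 148 thirty-second notes.

148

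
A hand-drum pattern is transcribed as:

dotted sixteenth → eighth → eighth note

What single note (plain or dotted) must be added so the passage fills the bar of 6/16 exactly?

The bar of 6/16 = 12 thirty-second notes.
Working in thirty-second notes: dotted sixteenth = 3; eighth = 4; eighth note = 4.
Sum: 3 + 4 + 4 = 11.
Remaining: 12 − 11 = 1 thirty-second note, which is a thirty-second note.

thirty-second note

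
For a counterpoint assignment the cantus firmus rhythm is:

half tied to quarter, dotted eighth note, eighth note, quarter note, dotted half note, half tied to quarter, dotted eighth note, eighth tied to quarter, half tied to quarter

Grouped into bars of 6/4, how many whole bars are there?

One bar of 6/4 = 24 sixteenth notes.
Working in sixteenth notes: half tied to quarter (half + quarter) = 12; dotted eighth note = 3; eighth note = 2; quarter note = 4; dotted half note = 12; half tied to quarter (half + quarter) = 12; dotted eighth note = 3; eighth tied to quarter (eighth + quarter) = 6; half tied to quarter (half + quarter) = 12.
Sum: 12 + 3 + 2 + 4 + 12 + 12 + 3 + 6 + 12 = 66.
66 ÷ 24 = 2 complete bars with 18 left over.

2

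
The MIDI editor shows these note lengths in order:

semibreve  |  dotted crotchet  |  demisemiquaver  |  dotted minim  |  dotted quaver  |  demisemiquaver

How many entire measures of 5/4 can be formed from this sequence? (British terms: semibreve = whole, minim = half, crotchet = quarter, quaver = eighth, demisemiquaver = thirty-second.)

One bar of 5/4 = 40 thirty-second notes.
In thirty-second notes: semibreve = 32; dotted crotchet = 12; demisemiquaver = 1; dotted minim = 24; dotted quaver = 6; demisemiquaver = 1.
Sum: 32 + 12 + 1 + 24 + 6 + 1 = 76.
76 ÷ 40 = 1 complete bar with 36 left over.

1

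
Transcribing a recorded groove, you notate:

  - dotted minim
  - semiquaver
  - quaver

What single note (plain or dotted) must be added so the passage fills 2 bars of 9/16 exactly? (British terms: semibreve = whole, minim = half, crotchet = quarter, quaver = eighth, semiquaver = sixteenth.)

dotted eighth note

2 bars of 9/16 = 18 sixteenth notes.
In sixteenth notes: dotted minim = 12; semiquaver = 1; quaver = 2.
Total: 12 + 1 + 2 = 15.
Remaining: 18 − 15 = 3 sixteenth notes, which is a dotted eighth note.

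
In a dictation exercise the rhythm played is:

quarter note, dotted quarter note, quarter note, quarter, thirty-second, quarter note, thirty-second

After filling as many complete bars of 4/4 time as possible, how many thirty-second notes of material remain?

One bar of 4/4 = 32 thirty-second notes.
Express everything in thirty-second notes: quarter note = 8; dotted quarter note = 12; quarter note = 8; quarter = 8; thirty-second = 1; quarter note = 8; thirty-second = 1.
Altogether 8 + 12 + 8 + 8 + 1 + 8 + 1 = 46.
46 ÷ 32 = 1 complete bar with 14 thirty-second notes remaining.

14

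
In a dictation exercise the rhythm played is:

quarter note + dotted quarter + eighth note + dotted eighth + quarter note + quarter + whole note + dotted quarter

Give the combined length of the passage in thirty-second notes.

Express everything in thirty-second notes: quarter note = 8; dotted quarter = 12; eighth note = 4; dotted eighth = 6; quarter note = 8; quarter = 8; whole note = 32; dotted quarter = 12.
Altogether 8 + 12 + 4 + 6 + 8 + 8 + 32 + 12 = 90 thirty-second notes.

90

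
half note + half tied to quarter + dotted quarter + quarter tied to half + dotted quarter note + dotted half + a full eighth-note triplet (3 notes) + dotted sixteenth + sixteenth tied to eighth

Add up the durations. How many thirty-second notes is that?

129

Working in thirty-second notes: half note = 16; half tied to quarter (half + quarter) = 24; dotted quarter = 12; quarter tied to half (quarter + half) = 24; dotted quarter note = 12; dotted half = 24; a full eighth-note triplet (3 notes) (three triplet eighths span one quarter) = 8; dotted sixteenth = 3; sixteenth tied to eighth (sixteenth + eighth) = 6.
Altogether 16 + 24 + 12 + 24 + 12 + 24 + 8 + 3 + 6 = 129 thirty-second notes.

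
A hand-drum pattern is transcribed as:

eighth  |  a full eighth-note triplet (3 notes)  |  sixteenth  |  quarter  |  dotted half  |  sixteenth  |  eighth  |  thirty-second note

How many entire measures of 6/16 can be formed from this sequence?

4

One bar of 6/16 = 12 thirty-second notes.
In thirty-second notes: eighth = 4; a full eighth-note triplet (3 notes) (three triplet eighths span one quarter) = 8; sixteenth = 2; quarter = 8; dotted half = 24; sixteenth = 2; eighth = 4; thirty-second note = 1.
Total: 4 + 8 + 2 + 8 + 24 + 2 + 4 + 1 = 53.
53 ÷ 12 = 4 complete bars with 5 left over.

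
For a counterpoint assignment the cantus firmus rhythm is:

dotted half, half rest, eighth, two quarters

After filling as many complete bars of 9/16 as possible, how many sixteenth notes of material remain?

3

One bar of 9/16 = 9 sixteenth notes.
Convert each value to sixteenth notes: dotted half = 12; half rest = 8; eighth = 2; quarter = 4; quarter = 4.
Adding: 12 + 8 + 2 + 4 + 4 = 30.
30 ÷ 9 = 3 complete bars with 3 sixteenth notes remaining.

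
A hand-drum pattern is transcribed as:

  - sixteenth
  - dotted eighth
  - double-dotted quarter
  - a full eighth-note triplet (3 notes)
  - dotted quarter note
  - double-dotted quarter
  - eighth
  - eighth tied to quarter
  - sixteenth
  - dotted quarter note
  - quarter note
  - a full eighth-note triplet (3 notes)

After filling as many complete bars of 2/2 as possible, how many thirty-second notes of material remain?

6

One bar of 2/2 = 16 sixteenth notes.
Each duration in sixteenth notes: sixteenth = 1; dotted eighth = 3; double-dotted quarter = 7; a full eighth-note triplet (3 notes) (three triplet eighths span one quarter) = 4; dotted quarter note = 6; double-dotted quarter = 7; eighth = 2; eighth tied to quarter (eighth + quarter) = 6; sixteenth = 1; dotted quarter note = 6; quarter note = 4; a full eighth-note triplet (3 notes) (three triplet eighths span one quarter) = 4.
Sum: 1 + 3 + 7 + 4 + 6 + 7 + 2 + 6 + 1 + 6 + 4 + 4 = 51.
51 ÷ 16 = 3 complete bars with 3 sixteenth notes remaining = 6 thirty-second notes.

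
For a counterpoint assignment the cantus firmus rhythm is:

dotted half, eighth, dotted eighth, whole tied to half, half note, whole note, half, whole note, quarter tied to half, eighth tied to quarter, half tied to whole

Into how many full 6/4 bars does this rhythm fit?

One bar of 6/4 = 24 sixteenth notes.
Express everything in sixteenth notes: dotted half = 12; eighth = 2; dotted eighth = 3; whole tied to half (whole + half) = 24; half note = 8; whole note = 16; half = 8; whole note = 16; quarter tied to half (quarter + half) = 12; eighth tied to quarter (eighth + quarter) = 6; half tied to whole (half + whole) = 24.
Adding: 12 + 2 + 3 + 24 + 8 + 16 + 8 + 16 + 12 + 6 + 24 = 131.
131 ÷ 24 = 5 complete bars with 11 left over.

5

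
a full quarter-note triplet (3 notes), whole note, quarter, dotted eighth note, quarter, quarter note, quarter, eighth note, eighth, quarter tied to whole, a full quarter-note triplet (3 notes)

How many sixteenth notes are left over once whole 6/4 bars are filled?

3

One bar of 6/4 = 24 sixteenth notes.
In sixteenth notes: a full quarter-note triplet (3 notes) (three triplet quarters span one half) = 8; whole note = 16; quarter = 4; dotted eighth note = 3; quarter = 4; quarter note = 4; quarter = 4; eighth note = 2; eighth = 2; quarter tied to whole (quarter + whole) = 20; a full quarter-note triplet (3 notes) (three triplet quarters span one half) = 8.
Total: 8 + 16 + 4 + 3 + 4 + 4 + 4 + 2 + 2 + 20 + 8 = 75.
75 ÷ 24 = 3 complete bars with 3 sixteenth notes remaining.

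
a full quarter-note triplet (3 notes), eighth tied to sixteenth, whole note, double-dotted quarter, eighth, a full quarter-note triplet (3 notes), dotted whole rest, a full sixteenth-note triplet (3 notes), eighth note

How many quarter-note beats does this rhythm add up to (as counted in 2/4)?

18

One quarter-note beat = 4 sixteenth notes.
Working in sixteenth notes: a full quarter-note triplet (3 notes) (three triplet quarters span one half) = 8; eighth tied to sixteenth (eighth + sixteenth) = 3; whole note = 16; double-dotted quarter = 7; eighth = 2; a full quarter-note triplet (3 notes) (three triplet quarters span one half) = 8; dotted whole rest = 24; a full sixteenth-note triplet (3 notes) (three triplet sixteenths span one eighth) = 2; eighth note = 2.
Total: 8 + 3 + 16 + 7 + 2 + 8 + 24 + 2 + 2 = 72.
72 ÷ 4 = 18 beats.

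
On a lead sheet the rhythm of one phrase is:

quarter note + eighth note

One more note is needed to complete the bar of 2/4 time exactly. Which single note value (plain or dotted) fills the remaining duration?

The bar of 2/4 = 4 eighth notes.
Convert each value to eighth notes: quarter note = 2; eighth note = 1.
Sum: 2 + 1 = 3.
Remaining: 4 − 3 = 1 eighth note, which is a eighth note.

eighth note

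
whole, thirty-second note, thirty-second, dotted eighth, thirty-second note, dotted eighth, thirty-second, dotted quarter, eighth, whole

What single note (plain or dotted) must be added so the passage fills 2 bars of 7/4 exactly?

half note

2 bars of 7/4 = 112 thirty-second notes.
Working in thirty-second notes: whole = 32; thirty-second note = 1; thirty-second = 1; dotted eighth = 6; thirty-second note = 1; dotted eighth = 6; thirty-second = 1; dotted quarter = 12; eighth = 4; whole = 32.
Total: 32 + 1 + 1 + 6 + 1 + 6 + 1 + 12 + 4 + 32 = 96.
Remaining: 112 − 96 = 16 thirty-second notes, which is a half note.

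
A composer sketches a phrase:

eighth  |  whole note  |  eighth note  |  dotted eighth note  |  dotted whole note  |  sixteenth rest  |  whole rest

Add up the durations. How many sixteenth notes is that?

64

Working in sixteenth notes: eighth = 2; whole note = 16; eighth note = 2; dotted eighth note = 3; dotted whole note = 24; sixteenth rest = 1; whole rest = 16.
Adding: 2 + 16 + 2 + 3 + 24 + 1 + 16 = 64 sixteenth notes.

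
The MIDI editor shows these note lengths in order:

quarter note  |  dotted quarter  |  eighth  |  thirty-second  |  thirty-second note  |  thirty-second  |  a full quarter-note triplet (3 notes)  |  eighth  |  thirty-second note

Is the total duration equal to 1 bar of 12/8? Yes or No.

One bar of 12/8 = 48 thirty-second notes.
In thirty-second notes: quarter note = 8; dotted quarter = 12; eighth = 4; thirty-second = 1; thirty-second note = 1; thirty-second = 1; a full quarter-note triplet (3 notes) (three triplet quarters span one half) = 16; eighth = 4; thirty-second note = 1.
Adding: 8 + 12 + 4 + 1 + 1 + 1 + 16 + 4 + 1 = 48.
48 equals 48, so the answer is Yes.

Yes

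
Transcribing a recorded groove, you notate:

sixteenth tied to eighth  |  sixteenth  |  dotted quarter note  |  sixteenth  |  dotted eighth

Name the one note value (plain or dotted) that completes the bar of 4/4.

The bar of 4/4 = 16 sixteenth notes.
In sixteenth notes: sixteenth tied to eighth (sixteenth + eighth) = 3; sixteenth = 1; dotted quarter note = 6; sixteenth = 1; dotted eighth = 3.
Adding: 3 + 1 + 6 + 1 + 3 = 14.
Remaining: 16 − 14 = 2 sixteenth notes, which is a eighth note.

eighth note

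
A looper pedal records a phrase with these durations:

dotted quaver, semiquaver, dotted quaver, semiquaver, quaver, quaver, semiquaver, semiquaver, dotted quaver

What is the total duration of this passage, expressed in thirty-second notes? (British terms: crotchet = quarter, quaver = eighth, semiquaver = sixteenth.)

Express everything in thirty-second notes: dotted quaver = 6; semiquaver = 2; dotted quaver = 6; semiquaver = 2; quaver = 4; quaver = 4; semiquaver = 2; semiquaver = 2; dotted quaver = 6.
Adding: 6 + 2 + 6 + 2 + 4 + 4 + 2 + 2 + 6 = 34 thirty-second notes.

34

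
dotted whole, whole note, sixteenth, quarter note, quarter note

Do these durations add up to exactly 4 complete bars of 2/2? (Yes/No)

No

One bar of 2/2 = 16 sixteenth notes, so 4 bars = 64.
Each duration in sixteenth notes: dotted whole = 24; whole note = 16; sixteenth = 1; quarter note = 4; quarter note = 4.
Adding: 24 + 16 + 1 + 4 + 4 = 49.
49 falls short of 64, so the answer is No.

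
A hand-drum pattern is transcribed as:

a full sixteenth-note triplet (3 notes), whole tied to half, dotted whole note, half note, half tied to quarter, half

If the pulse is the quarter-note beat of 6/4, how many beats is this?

One quarter-note beat = 2 eighth notes.
Working in eighth notes: a full sixteenth-note triplet (3 notes) (three triplet sixteenths span one eighth) = 1; whole tied to half (whole + half) = 12; dotted whole note = 12; half note = 4; half tied to quarter (half + quarter) = 6; half = 4.
Total: 1 + 12 + 12 + 4 + 6 + 4 = 39.
39 ÷ 2 = 19.5 beats.

19.5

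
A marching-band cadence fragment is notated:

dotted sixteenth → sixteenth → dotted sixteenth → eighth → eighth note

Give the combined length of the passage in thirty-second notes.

16

Express everything in thirty-second notes: dotted sixteenth = 3; sixteenth = 2; dotted sixteenth = 3; eighth = 4; eighth note = 4.
Adding: 3 + 2 + 3 + 4 + 4 = 16 thirty-second notes.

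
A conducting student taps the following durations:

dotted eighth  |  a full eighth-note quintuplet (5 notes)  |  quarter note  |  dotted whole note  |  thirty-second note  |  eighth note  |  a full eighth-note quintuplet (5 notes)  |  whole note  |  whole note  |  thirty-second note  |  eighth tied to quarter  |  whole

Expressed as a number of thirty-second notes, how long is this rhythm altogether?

Convert each value to thirty-second notes: dotted eighth = 6; a full eighth-note quintuplet (5 notes) (five quintuplet eighths span one half) = 16; quarter note = 8; dotted whole note = 48; thirty-second note = 1; eighth note = 4; a full eighth-note quintuplet (5 notes) (five quintuplet eighths span one half) = 16; whole note = 32; whole note = 32; thirty-second note = 1; eighth tied to quarter (eighth + quarter) = 12; whole = 32.
Altogether 6 + 16 + 8 + 48 + 1 + 4 + 16 + 32 + 32 + 1 + 12 + 32 = 208 thirty-second notes.

208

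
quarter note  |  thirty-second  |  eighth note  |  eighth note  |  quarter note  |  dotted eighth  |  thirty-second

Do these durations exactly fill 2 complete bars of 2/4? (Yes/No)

One bar of 2/4 = 16 thirty-second notes, so 2 bars = 32.
Each duration in thirty-second notes: quarter note = 8; thirty-second = 1; eighth note = 4; eighth note = 4; quarter note = 8; dotted eighth = 6; thirty-second = 1.
Adding: 8 + 1 + 4 + 4 + 8 + 6 + 1 = 32.
32 equals 32, so the answer is Yes.

Yes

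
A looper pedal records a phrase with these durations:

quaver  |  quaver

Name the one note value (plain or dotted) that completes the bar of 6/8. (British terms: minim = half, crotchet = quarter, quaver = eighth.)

half note

The bar of 6/8 = 6 eighth notes.
Convert each value to eighth notes: quaver = 1; quaver = 1.
Altogether 1 + 1 = 2.
Remaining: 6 − 2 = 4 eighth notes, which is a half note.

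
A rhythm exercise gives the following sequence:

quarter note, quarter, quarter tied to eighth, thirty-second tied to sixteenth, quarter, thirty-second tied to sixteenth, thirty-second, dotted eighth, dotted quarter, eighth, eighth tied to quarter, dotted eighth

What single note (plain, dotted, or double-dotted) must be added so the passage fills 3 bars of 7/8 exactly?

thirty-second note

3 bars of 7/8 = 84 thirty-second notes.
Working in thirty-second notes: quarter note = 8; quarter = 8; quarter tied to eighth (quarter + eighth) = 12; thirty-second tied to sixteenth (thirty-second + sixteenth) = 3; quarter = 8; thirty-second tied to sixteenth (thirty-second + sixteenth) = 3; thirty-second = 1; dotted eighth = 6; dotted quarter = 12; eighth = 4; eighth tied to quarter (eighth + quarter) = 12; dotted eighth = 6.
Adding: 8 + 8 + 12 + 3 + 8 + 3 + 1 + 6 + 12 + 4 + 12 + 6 = 83.
Remaining: 84 − 83 = 1 thirty-second note, which is a thirty-second note.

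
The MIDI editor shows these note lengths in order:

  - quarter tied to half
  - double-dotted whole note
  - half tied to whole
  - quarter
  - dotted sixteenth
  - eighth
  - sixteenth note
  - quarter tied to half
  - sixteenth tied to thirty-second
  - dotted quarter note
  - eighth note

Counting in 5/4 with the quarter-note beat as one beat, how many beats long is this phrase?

23.5

One quarter-note beat = 8 thirty-second notes.
In thirty-second notes: quarter tied to half (quarter + half) = 24; double-dotted whole note = 56; half tied to whole (half + whole) = 48; quarter = 8; dotted sixteenth = 3; eighth = 4; sixteenth note = 2; quarter tied to half (quarter + half) = 24; sixteenth tied to thirty-second (sixteenth + thirty-second) = 3; dotted quarter note = 12; eighth note = 4.
Sum: 24 + 56 + 48 + 8 + 3 + 4 + 2 + 24 + 3 + 12 + 4 = 188.
188 ÷ 8 = 23.5 beats.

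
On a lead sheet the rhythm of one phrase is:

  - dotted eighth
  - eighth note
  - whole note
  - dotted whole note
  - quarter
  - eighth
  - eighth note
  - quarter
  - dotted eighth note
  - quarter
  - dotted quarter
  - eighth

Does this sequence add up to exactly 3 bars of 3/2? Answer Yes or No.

One bar of 3/2 = 24 sixteenth notes, so 3 bars = 72.
Working in sixteenth notes: dotted eighth = 3; eighth note = 2; whole note = 16; dotted whole note = 24; quarter = 4; eighth = 2; eighth note = 2; quarter = 4; dotted eighth note = 3; quarter = 4; dotted quarter = 6; eighth = 2.
Total: 3 + 2 + 16 + 24 + 4 + 2 + 2 + 4 + 3 + 4 + 6 + 2 = 72.
72 equals 72, so the answer is Yes.

Yes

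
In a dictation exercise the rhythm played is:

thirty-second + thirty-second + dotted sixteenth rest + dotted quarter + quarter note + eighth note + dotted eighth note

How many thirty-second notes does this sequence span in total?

35

Each duration in thirty-second notes: thirty-second = 1; thirty-second = 1; dotted sixteenth rest = 3; dotted quarter = 12; quarter note = 8; eighth note = 4; dotted eighth note = 6.
Sum: 1 + 1 + 3 + 12 + 8 + 4 + 6 = 35 thirty-second notes.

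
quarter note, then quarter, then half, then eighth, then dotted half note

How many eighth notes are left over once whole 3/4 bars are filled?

One bar of 3/4 = 6 eighth notes.
Convert each value to eighth notes: quarter note = 2; quarter = 2; half = 4; eighth = 1; dotted half note = 6.
Total: 2 + 2 + 4 + 1 + 6 = 15.
15 ÷ 6 = 2 complete bars with 3 eighth notes remaining.

3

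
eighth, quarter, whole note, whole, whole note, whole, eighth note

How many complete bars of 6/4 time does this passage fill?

One bar of 6/4 = 12 eighth notes.
Working in eighth notes: eighth = 1; quarter = 2; whole note = 8; whole = 8; whole note = 8; whole = 8; eighth note = 1.
Altogether 1 + 2 + 8 + 8 + 8 + 8 + 1 = 36.
36 ÷ 12 = 3 complete bars with 0 left over.

3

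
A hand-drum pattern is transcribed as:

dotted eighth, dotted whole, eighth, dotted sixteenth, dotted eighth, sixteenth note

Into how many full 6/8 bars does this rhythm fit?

One bar of 6/8 = 24 thirty-second notes.
Express everything in thirty-second notes: dotted eighth = 6; dotted whole = 48; eighth = 4; dotted sixteenth = 3; dotted eighth = 6; sixteenth note = 2.
Sum: 6 + 48 + 4 + 3 + 6 + 2 = 69.
69 ÷ 24 = 2 complete bars with 21 left over.

2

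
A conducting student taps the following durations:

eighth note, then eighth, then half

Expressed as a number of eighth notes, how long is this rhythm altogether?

6

Express everything in eighth notes: eighth note = 1; eighth = 1; half = 4.
Adding: 1 + 1 + 4 = 6 eighth notes.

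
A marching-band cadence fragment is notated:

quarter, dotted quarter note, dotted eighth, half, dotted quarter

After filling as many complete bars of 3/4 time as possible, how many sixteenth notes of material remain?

One bar of 3/4 = 12 sixteenth notes.
In sixteenth notes: quarter = 4; dotted quarter note = 6; dotted eighth = 3; half = 8; dotted quarter = 6.
Total: 4 + 6 + 3 + 8 + 6 = 27.
27 ÷ 12 = 2 complete bars with 3 sixteenth notes remaining.

3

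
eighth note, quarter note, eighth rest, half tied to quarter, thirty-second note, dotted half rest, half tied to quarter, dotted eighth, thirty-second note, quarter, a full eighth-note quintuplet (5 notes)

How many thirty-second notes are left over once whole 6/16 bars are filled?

0

One bar of 6/16 = 12 thirty-second notes.
Working in thirty-second notes: eighth note = 4; quarter note = 8; eighth rest = 4; half tied to quarter (half + quarter) = 24; thirty-second note = 1; dotted half rest = 24; half tied to quarter (half + quarter) = 24; dotted eighth = 6; thirty-second note = 1; quarter = 8; a full eighth-note quintuplet (5 notes) (five quintuplet eighths span one half) = 16.
Sum: 4 + 8 + 4 + 24 + 1 + 24 + 24 + 6 + 1 + 8 + 16 = 120.
120 ÷ 12 = 10 complete bars with 0 thirty-second notes remaining.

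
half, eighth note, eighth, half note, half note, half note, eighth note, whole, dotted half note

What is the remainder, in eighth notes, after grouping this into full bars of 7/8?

One bar of 7/8 = 7 eighth notes.
Convert each value to eighth notes: half = 4; eighth note = 1; eighth = 1; half note = 4; half note = 4; half note = 4; eighth note = 1; whole = 8; dotted half note = 6.
Altogether 4 + 1 + 1 + 4 + 4 + 4 + 1 + 8 + 6 = 33.
33 ÷ 7 = 4 complete bars with 5 eighth notes remaining.

5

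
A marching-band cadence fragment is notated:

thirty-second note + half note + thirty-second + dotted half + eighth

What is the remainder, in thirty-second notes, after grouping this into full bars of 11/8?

One bar of 11/8 = 44 thirty-second notes.
Express everything in thirty-second notes: thirty-second note = 1; half note = 16; thirty-second = 1; dotted half = 24; eighth = 4.
Sum: 1 + 16 + 1 + 24 + 4 = 46.
46 ÷ 44 = 1 complete bar with 2 thirty-second notes remaining.

2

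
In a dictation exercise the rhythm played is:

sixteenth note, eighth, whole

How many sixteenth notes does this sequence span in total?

Convert each value to sixteenth notes: sixteenth note = 1; eighth = 2; whole = 16.
Total: 1 + 2 + 16 = 19 sixteenth notes.

19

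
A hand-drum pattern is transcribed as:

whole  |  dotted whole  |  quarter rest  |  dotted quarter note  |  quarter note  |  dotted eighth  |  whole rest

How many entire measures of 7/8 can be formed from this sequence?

5

One bar of 7/8 = 14 sixteenth notes.
Each duration in sixteenth notes: whole = 16; dotted whole = 24; quarter rest = 4; dotted quarter note = 6; quarter note = 4; dotted eighth = 3; whole rest = 16.
Altogether 16 + 24 + 4 + 6 + 4 + 3 + 16 = 73.
73 ÷ 14 = 5 complete bars with 3 left over.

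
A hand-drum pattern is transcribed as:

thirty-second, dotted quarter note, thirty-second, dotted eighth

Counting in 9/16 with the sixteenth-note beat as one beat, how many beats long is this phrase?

One sixteenth-note beat = 2 thirty-second notes.
Each duration in thirty-second notes: thirty-second = 1; dotted quarter note = 12; thirty-second = 1; dotted eighth = 6.
Total: 1 + 12 + 1 + 6 = 20.
20 ÷ 2 = 10 beats.

10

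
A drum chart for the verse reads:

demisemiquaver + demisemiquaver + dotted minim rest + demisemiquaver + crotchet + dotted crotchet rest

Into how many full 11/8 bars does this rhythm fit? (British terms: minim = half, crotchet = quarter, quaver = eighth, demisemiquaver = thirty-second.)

One bar of 11/8 = 44 thirty-second notes.
Working in thirty-second notes: demisemiquaver = 1; demisemiquaver = 1; dotted minim rest = 24; demisemiquaver = 1; crotchet = 8; dotted crotchet rest = 12.
Altogether 1 + 1 + 24 + 1 + 8 + 12 = 47.
47 ÷ 44 = 1 complete bar with 3 left over.

1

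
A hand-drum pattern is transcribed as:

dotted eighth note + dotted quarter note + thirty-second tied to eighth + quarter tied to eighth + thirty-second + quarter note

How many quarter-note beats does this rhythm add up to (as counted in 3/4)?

One quarter-note beat = 8 thirty-second notes.
Each duration in thirty-second notes: dotted eighth note = 6; dotted quarter note = 12; thirty-second tied to eighth (thirty-second + eighth) = 5; quarter tied to eighth (quarter + eighth) = 12; thirty-second = 1; quarter note = 8.
Total: 6 + 12 + 5 + 12 + 1 + 8 = 44.
44 ÷ 8 = 5.5 beats.

5.5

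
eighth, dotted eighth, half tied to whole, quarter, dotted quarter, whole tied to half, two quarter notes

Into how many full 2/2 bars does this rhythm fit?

One bar of 2/2 = 16 sixteenth notes.
Express everything in sixteenth notes: eighth = 2; dotted eighth = 3; half tied to whole (half + whole) = 24; quarter = 4; dotted quarter = 6; whole tied to half (whole + half) = 24; quarter note = 4; quarter note = 4.
Adding: 2 + 3 + 24 + 4 + 6 + 24 + 4 + 4 = 71.
71 ÷ 16 = 4 complete bars with 7 left over.

4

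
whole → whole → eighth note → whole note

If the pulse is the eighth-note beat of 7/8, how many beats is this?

25

One eighth-note beat = 2 sixteenth notes.
In sixteenth notes: whole = 16; whole = 16; eighth note = 2; whole note = 16.
Altogether 16 + 16 + 2 + 16 = 50.
50 ÷ 2 = 25 beats.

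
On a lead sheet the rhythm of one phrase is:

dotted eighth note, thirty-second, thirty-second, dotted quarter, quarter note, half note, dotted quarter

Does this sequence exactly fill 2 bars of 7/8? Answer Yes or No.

One bar of 7/8 = 28 thirty-second notes, so 2 bars = 56.
In thirty-second notes: dotted eighth note = 6; thirty-second = 1; thirty-second = 1; dotted quarter = 12; quarter note = 8; half note = 16; dotted quarter = 12.
Altogether 6 + 1 + 1 + 12 + 8 + 16 + 12 = 56.
56 equals 56, so the answer is Yes.

Yes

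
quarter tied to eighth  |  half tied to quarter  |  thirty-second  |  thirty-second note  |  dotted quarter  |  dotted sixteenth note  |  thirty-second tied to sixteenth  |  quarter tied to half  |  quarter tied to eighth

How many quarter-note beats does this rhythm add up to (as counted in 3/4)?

One quarter-note beat = 8 thirty-second notes.
Express everything in thirty-second notes: quarter tied to eighth (quarter + eighth) = 12; half tied to quarter (half + quarter) = 24; thirty-second = 1; thirty-second note = 1; dotted quarter = 12; dotted sixteenth note = 3; thirty-second tied to sixteenth (thirty-second + sixteenth) = 3; quarter tied to half (quarter + half) = 24; quarter tied to eighth (quarter + eighth) = 12.
Sum: 12 + 24 + 1 + 1 + 12 + 3 + 3 + 24 + 12 = 92.
92 ÷ 8 = 11.5 beats.

11.5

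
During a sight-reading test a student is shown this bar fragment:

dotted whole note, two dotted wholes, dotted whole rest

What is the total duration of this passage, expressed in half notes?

12

Convert each value to half notes: dotted whole note = 3; dotted whole = 3; dotted whole = 3; dotted whole rest = 3.
Total: 3 + 3 + 3 + 3 = 12 half notes.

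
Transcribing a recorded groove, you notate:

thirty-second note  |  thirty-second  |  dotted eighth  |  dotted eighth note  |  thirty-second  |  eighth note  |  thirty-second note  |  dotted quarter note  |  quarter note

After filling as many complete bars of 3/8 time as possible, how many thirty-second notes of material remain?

4

One bar of 3/8 = 12 thirty-second notes.
Working in thirty-second notes: thirty-second note = 1; thirty-second = 1; dotted eighth = 6; dotted eighth note = 6; thirty-second = 1; eighth note = 4; thirty-second note = 1; dotted quarter note = 12; quarter note = 8.
Total: 1 + 1 + 6 + 6 + 1 + 4 + 1 + 12 + 8 = 40.
40 ÷ 12 = 3 complete bars with 4 thirty-second notes remaining.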